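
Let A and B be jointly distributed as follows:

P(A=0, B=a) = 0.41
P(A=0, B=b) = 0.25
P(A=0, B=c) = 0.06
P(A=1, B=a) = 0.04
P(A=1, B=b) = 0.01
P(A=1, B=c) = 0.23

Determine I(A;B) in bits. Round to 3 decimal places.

Marginals: p(A) = (0.7200, 0.2800), p(B) = (0.4500, 0.2600, 0.2900).
I(A;B) = H(A) + H(B) − H(A,B).
H(A) = 0.8555, H(B) = 1.5416, H(A,B) = 2.0108.
I(A;B) = 0.8555 + 1.5416 − 2.0108 = 0.386 bits.

0.386 bits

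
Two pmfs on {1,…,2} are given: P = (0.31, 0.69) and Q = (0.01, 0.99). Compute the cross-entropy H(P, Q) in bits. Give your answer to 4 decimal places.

H(P,Q) = −Σ p·log₂ q.
  −0.31·log₂(0.01) = 2.05960
  −0.69·log₂(0.99) = 0.01000
H(P,Q) = 2.0696 bits.

2.0696 bits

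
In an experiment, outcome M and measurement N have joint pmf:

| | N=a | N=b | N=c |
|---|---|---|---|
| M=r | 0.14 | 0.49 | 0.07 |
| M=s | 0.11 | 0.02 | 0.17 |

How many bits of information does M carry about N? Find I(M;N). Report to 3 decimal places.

0.303 bits

Marginals: p(M) = (0.7000, 0.3000), p(N) = (0.2500, 0.5100, 0.2400).
I(M;N) = Σ p(x,y)·log₂[p(x,y)/(p(x)p(y))].
  (r,a): 0.14·log₂(0.8000) = -0.0451
  (r,b): 0.49·log₂(1.3725) = 0.2239
  (r,c): 0.07·log₂(0.4167) = -0.0884
  (s,a): 0.11·log₂(1.4667) = 0.0608
  (s,b): 0.02·log₂(0.1307) = -0.0587
  (s,c): 0.17·log₂(2.3611) = 0.2107
Sum = 0.303 bits.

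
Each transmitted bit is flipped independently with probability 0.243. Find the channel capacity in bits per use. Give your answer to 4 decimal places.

Binary symmetric channel: C = 1 − h₂(ε) where h₂ is the binary entropy function.
h₂(0.243) = −0.243·log₂0.243 − 0.757·log₂0.757 = 0.8000.
C = 1 − 0.8000 = 0.2000 bits per channel use.

0.2000 bits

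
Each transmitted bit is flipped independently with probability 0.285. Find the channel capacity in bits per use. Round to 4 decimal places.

0.1378 bits

Binary symmetric channel: C = 1 − h₂(ε) where h₂ is the binary entropy function.
h₂(0.285) = −0.285·log₂0.285 − 0.715·log₂0.715 = 0.8622.
C = 1 − 0.8622 = 0.1378 bits per channel use.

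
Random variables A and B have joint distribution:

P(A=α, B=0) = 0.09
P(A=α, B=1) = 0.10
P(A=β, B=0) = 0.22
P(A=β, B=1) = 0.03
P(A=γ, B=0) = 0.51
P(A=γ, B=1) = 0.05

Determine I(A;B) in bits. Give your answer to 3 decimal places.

Marginals: p(A) = (0.1900, 0.2500, 0.5600), p(B) = (0.8200, 0.1800).
I(A;B) = Σ p(x,y)·log₂[p(x,y)/(p(x)p(y))].
  (α,0): 0.09·log₂(0.5777) = -0.0713
  (α,1): 0.10·log₂(2.9240) = 0.1548
  (β,0): 0.22·log₂(1.0732) = 0.0224
  (β,1): 0.03·log₂(0.6667) = -0.0175
  (γ,0): 0.51·log₂(1.1106) = 0.0772
  (γ,1): 0.05·log₂(0.4960) = -0.0506
Sum = 0.115 bits.

0.115 bits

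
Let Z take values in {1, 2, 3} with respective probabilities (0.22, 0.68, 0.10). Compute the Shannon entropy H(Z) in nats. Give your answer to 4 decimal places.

0.8256 nats

H(Z) = −Σ p·ln p.
  −(0.22)·ln(0.22) = 0.33311
  −(0.68)·ln(0.68) = 0.26225
  −(0.10)·ln(0.10) = 0.23026
Sum: 0.33311 + 0.26225 + 0.23026 = 0.8256 nats.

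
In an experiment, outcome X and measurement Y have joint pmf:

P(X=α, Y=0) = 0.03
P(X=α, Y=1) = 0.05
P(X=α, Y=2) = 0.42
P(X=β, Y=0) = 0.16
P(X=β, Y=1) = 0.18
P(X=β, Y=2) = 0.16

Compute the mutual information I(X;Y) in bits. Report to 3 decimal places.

Marginals: p(X) = (0.5000, 0.5000), p(Y) = (0.1900, 0.2300, 0.5800).
I(X;Y) = Σ p(x,y)·log₂[p(x,y)/(p(x)p(y))].
  (α,0): 0.03·log₂(0.3158) = -0.0499
  (α,1): 0.05·log₂(0.4348) = -0.0601
  (α,2): 0.42·log₂(1.4483) = 0.2244
  (β,0): 0.16·log₂(1.6842) = 0.1203
  (β,1): 0.18·log₂(1.5652) = 0.1163
  (β,2): 0.16·log₂(0.5517) = -0.1373
Sum = 0.214 bits.

0.214 bits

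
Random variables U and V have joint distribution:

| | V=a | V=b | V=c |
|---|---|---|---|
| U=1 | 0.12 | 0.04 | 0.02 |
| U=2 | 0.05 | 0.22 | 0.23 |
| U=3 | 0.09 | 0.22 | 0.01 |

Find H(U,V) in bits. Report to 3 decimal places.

2.710 bits

H(U,V) = −Σ p(x,y)·log₂ p(x,y) over all 9 cells.
  cell (1,a): −0.12·log₂0.12 = 0.3671
  cell (1,b): −0.04·log₂0.04 = 0.1858
  cell (1,c): −0.02·log₂0.02 = 0.1129
  cell (2,a): −0.05·log₂0.05 = 0.2161
  cell (2,b): −0.22·log₂0.22 = 0.4806
  cell (2,c): −0.23·log₂0.23 = 0.4877
  cell (3,a): −0.09·log₂0.09 = 0.3127
  cell (3,b): −0.22·log₂0.22 = 0.4806
  cell (3,c): −0.01·log₂0.01 = 0.0664
Sum = 2.710 bits.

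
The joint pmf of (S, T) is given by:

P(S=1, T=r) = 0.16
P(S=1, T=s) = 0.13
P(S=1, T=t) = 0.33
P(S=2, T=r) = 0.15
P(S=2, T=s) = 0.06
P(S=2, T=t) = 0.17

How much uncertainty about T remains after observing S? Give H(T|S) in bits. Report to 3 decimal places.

Marginals: p(S) = (0.6200, 0.3800), p(T) = (0.3100, 0.1900, 0.5000).
H(T|S) = Σ p(S) · H(T|S=·).
  S=1: p=0.6200, H(T|S=1) = 1.4611
  S=2: p=0.3800, H(T|S=2) = 1.4690
Weighted sum = 1.464 bits.

1.464 bits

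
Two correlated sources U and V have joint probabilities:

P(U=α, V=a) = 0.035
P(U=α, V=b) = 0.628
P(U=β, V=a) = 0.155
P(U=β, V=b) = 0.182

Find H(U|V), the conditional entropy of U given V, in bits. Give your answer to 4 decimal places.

Marginals: p(U) = (0.6630, 0.3370), p(V) = (0.1900, 0.8100).
H(U|V) = Σ p(V) · H(U|V=·).
  V=a: p=0.1900, H(U|V=a) = 0.6892
  V=b: p=0.8100, H(U|V=b) = 0.7686
Weighted sum = 0.7535 bits.

0.7535 bits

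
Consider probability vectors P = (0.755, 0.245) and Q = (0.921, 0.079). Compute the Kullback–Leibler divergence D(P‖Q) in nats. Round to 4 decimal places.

0.1272 nats

D(P‖Q) = Σ p·ln(p/q).
  0.755·ln(0.755/0.921) = -0.15005
  0.245·ln(0.245/0.079) = 0.27729
D(P‖Q) = 0.1272 nats.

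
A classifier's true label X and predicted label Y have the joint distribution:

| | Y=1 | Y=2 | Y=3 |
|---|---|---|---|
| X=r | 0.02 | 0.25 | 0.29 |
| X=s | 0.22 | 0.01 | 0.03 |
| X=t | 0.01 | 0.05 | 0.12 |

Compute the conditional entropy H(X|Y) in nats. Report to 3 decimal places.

0.648 nats

Marginals: p(X) = (0.5600, 0.2600, 0.1800), p(Y) = (0.2500, 0.3100, 0.4400).
H(X|Y) = Σ p(Y) · H(X|Y=·).
  Y=1: p=0.2500, H(X|Y=1) = 0.4433
  Y=2: p=0.3100, H(X|Y=2) = 0.5785
  Y=3: p=0.4400, H(X|Y=3) = 0.8122
Weighted sum = 0.648 nats.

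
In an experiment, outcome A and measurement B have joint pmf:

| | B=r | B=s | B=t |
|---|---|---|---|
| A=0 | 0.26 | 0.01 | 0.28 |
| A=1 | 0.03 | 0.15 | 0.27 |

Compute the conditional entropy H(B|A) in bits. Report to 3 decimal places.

Chain rule: H(B|A) = H(A,B) − H(A).
Marginals: p(A) = (0.5500, 0.4500), p(B) = (0.2900, 0.1600, 0.5500).
H(A,B) = 2.1583 bits; H(A) = 0.9928 bits.
H(B|A) = 2.1583 − 0.9928 = 1.166 bits.

1.166 bits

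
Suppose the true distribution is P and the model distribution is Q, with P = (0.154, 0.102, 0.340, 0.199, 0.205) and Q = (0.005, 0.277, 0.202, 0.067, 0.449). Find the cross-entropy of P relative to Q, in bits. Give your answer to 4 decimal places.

H(P,Q) = −Σ p·log₂ q.
  −0.154·log₂(0.005) = 1.17715
  −0.102·log₂(0.277) = 0.18891
  −0.340·log₂(0.202) = 0.78457
  −0.199·log₂(0.067) = 0.77604
  −0.205·log₂(0.449) = 0.23682
H(P,Q) = 3.1635 bits.

3.1635 bits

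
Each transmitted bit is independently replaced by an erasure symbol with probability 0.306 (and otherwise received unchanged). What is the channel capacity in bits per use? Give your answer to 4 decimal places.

Binary erasure channel: capacity C = 1 − ε.
C = 1 − 0.306 = 0.6940 bits per channel use.

0.6940 bits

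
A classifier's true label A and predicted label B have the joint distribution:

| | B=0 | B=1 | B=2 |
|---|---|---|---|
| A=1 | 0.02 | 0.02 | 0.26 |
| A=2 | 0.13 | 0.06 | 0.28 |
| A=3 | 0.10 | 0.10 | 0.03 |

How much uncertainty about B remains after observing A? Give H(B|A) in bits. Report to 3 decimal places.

Chain rule: H(B|A) = H(A,B) − H(A).
Marginals: p(A) = (0.3000, 0.4700, 0.2300), p(B) = (0.2500, 0.1800, 0.5700).
H(A,B) = 2.6876 bits; H(A) = 1.5207 bits.
H(B|A) = 2.6876 − 1.5207 = 1.167 bits.

1.167 bits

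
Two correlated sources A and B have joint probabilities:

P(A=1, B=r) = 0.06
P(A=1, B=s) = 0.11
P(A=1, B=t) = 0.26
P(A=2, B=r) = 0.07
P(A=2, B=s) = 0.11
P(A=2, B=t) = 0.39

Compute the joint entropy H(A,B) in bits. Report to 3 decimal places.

2.248 bits

H(A,B) = −Σ p(x,y)·log₂ p(x,y) over all 6 cells.
  cell (1,r): −0.06·log₂0.06 = 0.2435
  cell (1,s): −0.11·log₂0.11 = 0.3503
  cell (1,t): −0.26·log₂0.26 = 0.5053
  cell (2,r): −0.07·log₂0.07 = 0.2686
  cell (2,s): −0.11·log₂0.11 = 0.3503
  cell (2,t): −0.39·log₂0.39 = 0.5298
Sum = 2.248 bits.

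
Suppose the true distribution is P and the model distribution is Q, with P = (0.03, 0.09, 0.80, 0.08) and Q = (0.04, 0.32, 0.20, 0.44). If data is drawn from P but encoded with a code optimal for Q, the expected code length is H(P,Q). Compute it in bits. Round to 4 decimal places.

2.2396 bits

H(P,Q) = −Σ p·log₂ q.
  −0.03·log₂(0.04) = 0.13932
  −0.09·log₂(0.32) = 0.14795
  −0.80·log₂(0.20) = 1.85754
  −0.08·log₂(0.44) = 0.09475
H(P,Q) = 2.2396 bits.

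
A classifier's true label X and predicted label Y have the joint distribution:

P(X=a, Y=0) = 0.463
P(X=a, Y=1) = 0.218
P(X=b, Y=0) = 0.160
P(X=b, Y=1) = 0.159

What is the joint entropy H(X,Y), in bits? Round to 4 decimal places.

H(X,Y) = −Σ p(x,y)·log₂ p(x,y) over all 4 cells.
  cell (a,0): −0.463·log₂0.463 = 0.51435
  cell (a,1): −0.218·log₂0.218 = 0.47908
  cell (b,0): −0.160·log₂0.160 = 0.42302
  cell (b,1): −0.159·log₂0.159 = 0.42181
Sum = 1.8383 bits.

1.8383 bits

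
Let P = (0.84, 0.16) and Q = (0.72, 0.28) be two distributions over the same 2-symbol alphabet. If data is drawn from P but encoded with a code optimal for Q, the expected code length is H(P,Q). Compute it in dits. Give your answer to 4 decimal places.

H(P,Q) = −Σ p·log₁₀ q.
  −0.84·log₁₀(0.72) = 0.11984
  −0.16·log₁₀(0.28) = 0.08845
H(P,Q) = 0.2083 dits.

0.2083 dits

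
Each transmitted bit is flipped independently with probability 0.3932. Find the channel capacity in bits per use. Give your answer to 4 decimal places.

0.0332 bits

Binary symmetric channel: C = 1 − h₂(ε) where h₂ is the binary entropy function.
h₂(0.3932) = −0.3932·log₂0.3932 − 0.6068·log₂0.6068 = 0.9668.
C = 1 − 0.9668 = 0.0332 bits per channel use.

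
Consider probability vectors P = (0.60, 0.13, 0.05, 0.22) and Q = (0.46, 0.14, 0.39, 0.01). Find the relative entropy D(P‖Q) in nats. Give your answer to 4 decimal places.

D(P‖Q) = Σ p·ln(p/q).
  0.60·ln(0.60/0.46) = 0.15942
  0.13·ln(0.13/0.14) = -0.00963
  0.05·ln(0.05/0.39) = -0.10271
  0.22·ln(0.22/0.01) = 0.68003
D(P‖Q) = 0.7271 nats.

0.7271 nats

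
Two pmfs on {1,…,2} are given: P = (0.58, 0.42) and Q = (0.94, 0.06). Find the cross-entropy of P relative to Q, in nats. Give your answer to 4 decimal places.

1.2175 nats

H(P,Q) = −Σ p·ln q.
  −0.58·ln(0.94) = 0.03589
  −0.42·ln(0.06) = 1.18163
H(P,Q) = 1.2175 nats.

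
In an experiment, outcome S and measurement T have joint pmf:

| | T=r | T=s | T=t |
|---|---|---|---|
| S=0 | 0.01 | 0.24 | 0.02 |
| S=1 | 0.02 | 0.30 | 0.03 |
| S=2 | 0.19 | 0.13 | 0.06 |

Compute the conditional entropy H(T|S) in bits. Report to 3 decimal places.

Marginals: p(S) = (0.2700, 0.3500, 0.3800), p(T) = (0.2200, 0.6700, 0.1100).
H(T|S) = Σ p(S) · H(T|S=·).
  S=0: p=0.2700, H(T|S=0) = 0.6053
  S=1: p=0.3500, H(T|S=1) = 0.7304
  S=2: p=0.3800, H(T|S=2) = 1.4499
Weighted sum = 0.970 bits.

0.970 bits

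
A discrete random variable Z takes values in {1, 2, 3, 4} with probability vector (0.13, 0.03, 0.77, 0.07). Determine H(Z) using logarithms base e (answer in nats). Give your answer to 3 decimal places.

0.758 nats

H(Z) = −Σ p·ln p.
  −(0.13)·ln(0.13) = 0.2652
  −(0.03)·ln(0.03) = 0.1052
  −(0.77)·ln(0.77) = 0.2013
  −(0.07)·ln(0.07) = 0.1861
Sum: 0.2652 + 0.1052 + 0.2013 + 0.1861 = 0.758 nats.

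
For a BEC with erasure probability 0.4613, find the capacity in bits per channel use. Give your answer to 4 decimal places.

Binary erasure channel: capacity C = 1 − ε.
C = 1 − 0.4613 = 0.5387 bits per channel use.

0.5387 bits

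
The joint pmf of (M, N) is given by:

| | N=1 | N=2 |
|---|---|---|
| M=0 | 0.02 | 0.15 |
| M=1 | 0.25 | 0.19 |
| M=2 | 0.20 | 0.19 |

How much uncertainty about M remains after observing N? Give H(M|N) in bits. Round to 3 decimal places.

Chain rule: H(M|N) = H(M,N) − H(N).
Marginals: p(M) = (0.1700, 0.4400, 0.3900), p(N) = (0.4700, 0.5300).
H(M,N) = 2.3983 bits; H(N) = 0.9974 bits.
H(M|N) = 2.3983 − 0.9974 = 1.401 bits.

1.401 bits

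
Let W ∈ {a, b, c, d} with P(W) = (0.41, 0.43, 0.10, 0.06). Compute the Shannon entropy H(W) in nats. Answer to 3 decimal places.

H(W) = −Σ p·ln p.
  −(0.41)·ln(0.41) = 0.3656
  −(0.43)·ln(0.43) = 0.3629
  −(0.10)·ln(0.10) = 0.2303
  −(0.06)·ln(0.06) = 0.1688
Sum: 0.3656 + 0.3629 + 0.2303 + 0.1688 = 1.128 nats.

1.128 nats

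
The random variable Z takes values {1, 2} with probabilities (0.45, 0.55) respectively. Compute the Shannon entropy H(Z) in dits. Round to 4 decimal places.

0.2989 dits

H(Z) = −Σ p·log₁₀ p.
  −(0.45)·log₁₀(0.45) = 0.15605
  −(0.55)·log₁₀(0.55) = 0.14280
Sum: 0.15605 + 0.14280 = 0.2989 dits.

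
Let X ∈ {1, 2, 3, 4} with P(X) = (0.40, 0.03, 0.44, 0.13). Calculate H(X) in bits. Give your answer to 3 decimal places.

H(X) = −Σ p·log₂ p.
  −(0.40)·log₂(0.40) = 0.5288
  −(0.03)·log₂(0.03) = 0.1518
  −(0.44)·log₂(0.44) = 0.5211
  −(0.13)·log₂(0.13) = 0.3826
Sum: 0.5288 + 0.1518 + 0.5211 + 0.3826 = 1.584 bits.

1.584 bits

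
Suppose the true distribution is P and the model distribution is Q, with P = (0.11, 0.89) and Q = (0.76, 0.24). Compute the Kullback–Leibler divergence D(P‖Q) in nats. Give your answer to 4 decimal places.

0.9538 nats

D(P‖Q) = Σ p·ln(p/q).
  0.11·ln(0.11/0.76) = -0.21261
  0.89·ln(0.89/0.24) = 1.16642
D(P‖Q) = 0.9538 nats.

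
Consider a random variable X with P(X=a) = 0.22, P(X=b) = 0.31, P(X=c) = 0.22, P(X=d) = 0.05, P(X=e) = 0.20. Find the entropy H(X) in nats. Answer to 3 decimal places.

1.501 nats

H(X) = −Σ p·ln p.
  −(0.22)·ln(0.22) = 0.3331
  −(0.31)·ln(0.31) = 0.3631
  −(0.22)·ln(0.22) = 0.3331
  −(0.05)·ln(0.05) = 0.1498
  −(0.20)·ln(0.20) = 0.3219
Sum: 0.3331 + 0.3631 + 0.3331 + 0.1498 + 0.3219 = 1.501 nats.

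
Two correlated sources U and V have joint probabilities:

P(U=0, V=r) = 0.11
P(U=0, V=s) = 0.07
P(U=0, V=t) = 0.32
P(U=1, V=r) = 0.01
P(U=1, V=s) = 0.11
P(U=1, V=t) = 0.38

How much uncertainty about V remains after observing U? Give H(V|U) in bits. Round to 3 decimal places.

1.092 bits

Chain rule: H(V|U) = H(U,V) − H(U).
Marginals: p(U) = (0.5000, 0.5000), p(V) = (0.1200, 0.1800, 0.7000).
H(U,V) = 2.0921 bits; H(U) = 1.0000 bits.
H(V|U) = 2.0921 − 1.0000 = 1.092 bits.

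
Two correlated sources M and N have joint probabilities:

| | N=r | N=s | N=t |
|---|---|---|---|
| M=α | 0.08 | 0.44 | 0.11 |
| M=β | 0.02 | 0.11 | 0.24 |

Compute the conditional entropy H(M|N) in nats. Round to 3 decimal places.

Marginals: p(M) = (0.6300, 0.3700), p(N) = (0.1000, 0.5500, 0.3500).
H(M|N) = Σ p(N) · H(M|N=·).
  N=r: p=0.1000, H(M|N=r) = 0.5004
  N=s: p=0.5500, H(M|N=s) = 0.5004
  N=t: p=0.3500, H(M|N=t) = 0.6225
Weighted sum = 0.543 nats.

0.543 nats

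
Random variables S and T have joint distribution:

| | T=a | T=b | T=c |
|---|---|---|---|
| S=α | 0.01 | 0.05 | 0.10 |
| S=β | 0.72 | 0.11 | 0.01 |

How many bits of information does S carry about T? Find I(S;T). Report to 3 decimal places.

Marginals: p(S) = (0.1600, 0.8400), p(T) = (0.7300, 0.1600, 0.1100).
I(S;T) = H(S) + H(T) − H(S,T).
H(S) = 0.6343, H(T) = 1.1047, H(S,T) = 1.3727.
I(S;T) = 0.6343 + 1.1047 − 1.3727 = 0.366 bits.

0.366 bits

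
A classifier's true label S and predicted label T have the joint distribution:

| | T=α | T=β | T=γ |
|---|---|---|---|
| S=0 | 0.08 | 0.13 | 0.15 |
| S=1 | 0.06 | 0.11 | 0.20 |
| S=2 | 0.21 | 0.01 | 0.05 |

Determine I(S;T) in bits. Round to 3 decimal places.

Marginals: p(S) = (0.3600, 0.3700, 0.2700), p(T) = (0.3500, 0.2500, 0.4000).
I(S;T) = Σ p(x,y)·log₂[p(x,y)/(p(x)p(y))].
  (0,α): 0.08·log₂(0.6349) = -0.0524
  (0,β): 0.13·log₂(1.4444) = 0.0690
  (0,γ): 0.15·log₂(1.0417) = 0.0088
  (1,α): 0.06·log₂(0.4633) = -0.0666
  (1,β): 0.11·log₂(1.1892) = 0.0275
  (1,γ): 0.20·log₂(1.3514) = 0.0869
  (2,α): 0.21·log₂(2.2222) = 0.2419
  (2,β): 0.01·log₂(0.1481) = -0.0275
  (2,γ): 0.05·log₂(0.4630) = -0.0556
Sum = 0.232 bits.

0.232 bits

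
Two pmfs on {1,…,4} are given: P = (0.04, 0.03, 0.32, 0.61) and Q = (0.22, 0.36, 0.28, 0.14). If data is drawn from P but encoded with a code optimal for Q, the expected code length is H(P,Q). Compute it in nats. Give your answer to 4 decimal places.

1.6979 nats

H(P,Q) = −Σ p·ln q.
  −0.04·ln(0.22) = 0.06057
  −0.03·ln(0.36) = 0.03065
  −0.32·ln(0.28) = 0.40735
  −0.61·ln(0.14) = 1.19933
H(P,Q) = 1.6979 nats.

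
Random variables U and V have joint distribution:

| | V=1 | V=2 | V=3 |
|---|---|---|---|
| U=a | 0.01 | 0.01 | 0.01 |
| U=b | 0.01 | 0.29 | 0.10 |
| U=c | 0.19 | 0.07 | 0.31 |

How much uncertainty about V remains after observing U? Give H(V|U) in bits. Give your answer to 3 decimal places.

Marginals: p(U) = (0.0300, 0.4000, 0.5700), p(V) = (0.2100, 0.3700, 0.4200).
H(V|U) = Σ p(U) · H(V|U=·).
  U=a: p=0.0300, H(V|U=a) = 1.5850
  U=b: p=0.4000, H(V|U=b) = 0.9694
  U=c: p=0.5700, H(V|U=c) = 1.3778
Weighted sum = 1.221 bits.

1.221 bits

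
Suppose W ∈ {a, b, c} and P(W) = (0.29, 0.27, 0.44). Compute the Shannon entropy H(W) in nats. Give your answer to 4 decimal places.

1.0737 nats

H(W) = −Σ p·ln p.
  −(0.29)·ln(0.29) = 0.35898
  −(0.27)·ln(0.27) = 0.35352
  −(0.44)·ln(0.44) = 0.36123
Sum: 0.35898 + 0.35352 + 0.36123 = 1.0737 nats.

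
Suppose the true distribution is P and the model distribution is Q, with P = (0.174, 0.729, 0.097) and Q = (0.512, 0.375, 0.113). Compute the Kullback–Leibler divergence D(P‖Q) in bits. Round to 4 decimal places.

0.4068 bits

D(P‖Q) = Σ p·log₂(p/q).
  0.174·log₂(0.174/0.512) = -0.27093
  0.729·log₂(0.729/0.375) = 0.69913
  0.097·log₂(0.097/0.113) = -0.02137
D(P‖Q) = 0.4068 bits.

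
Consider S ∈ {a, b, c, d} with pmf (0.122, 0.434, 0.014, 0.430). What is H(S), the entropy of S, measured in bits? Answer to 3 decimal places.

H(S) = −Σ p·log₂ p.
  −(0.122)·log₂(0.122) = 0.3703
  −(0.434)·log₂(0.434) = 0.5226
  −(0.014)·log₂(0.014) = 0.0862
  −(0.430)·log₂(0.430) = 0.5236
Sum: 0.3703 + 0.5226 + 0.0862 + 0.5236 = 1.503 bits.

1.503 bits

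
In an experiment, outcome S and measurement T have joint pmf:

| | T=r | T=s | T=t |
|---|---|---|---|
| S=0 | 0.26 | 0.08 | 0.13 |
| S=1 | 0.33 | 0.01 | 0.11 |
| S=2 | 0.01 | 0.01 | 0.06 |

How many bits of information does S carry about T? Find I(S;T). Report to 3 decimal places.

0.117 bits

Marginals: p(S) = (0.4700, 0.4500, 0.0800), p(T) = (0.6000, 0.1000, 0.3000).
I(S;T) = H(S) + H(T) − H(S,T).
H(S) = 1.3219, H(T) = 1.2955, H(S,T) = 2.5004.
I(S;T) = 1.3219 + 1.2955 − 2.5004 = 0.117 bits.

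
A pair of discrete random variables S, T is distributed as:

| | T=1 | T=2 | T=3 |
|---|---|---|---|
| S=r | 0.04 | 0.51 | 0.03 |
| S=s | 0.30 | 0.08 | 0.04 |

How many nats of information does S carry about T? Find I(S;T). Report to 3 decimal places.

Marginals: p(S) = (0.5800, 0.4200), p(T) = (0.3400, 0.5900, 0.0700).
I(S;T) = Σ p(x,y)·ln[p(x,y)/(p(x)p(y))].
  (r,1): 0.04·ln(0.2028) = -0.0638
  (r,2): 0.51·ln(1.4904) = 0.2035
  (r,3): 0.03·ln(0.7389) = -0.0091
  (s,1): 0.30·ln(2.1008) = 0.2227
  (s,2): 0.08·ln(0.3228) = -0.0904
  (s,3): 0.04·ln(1.3605) = 0.0123
Sum = 0.275 nats.

0.275 nats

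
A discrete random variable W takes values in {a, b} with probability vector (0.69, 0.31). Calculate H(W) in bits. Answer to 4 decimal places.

H(W) = −Σ p·log₂ p.
  −(0.69)·log₂(0.69) = 0.36938
  −(0.31)·log₂(0.31) = 0.52379
Sum: 0.36938 + 0.52379 = 0.8932 bits.

0.8932 bits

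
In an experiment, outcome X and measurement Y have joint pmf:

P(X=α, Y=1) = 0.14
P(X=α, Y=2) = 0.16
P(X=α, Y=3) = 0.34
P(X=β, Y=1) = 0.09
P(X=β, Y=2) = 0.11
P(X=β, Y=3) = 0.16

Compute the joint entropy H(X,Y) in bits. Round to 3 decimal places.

H(X,Y) = −Σ p(x,y)·log₂ p(x,y) over all 6 cells.
  cell (α,1): −0.14·log₂0.14 = 0.3971
  cell (α,2): −0.16·log₂0.16 = 0.4230
  cell (α,3): −0.34·log₂0.34 = 0.5292
  cell (β,1): −0.09·log₂0.09 = 0.3127
  cell (β,2): −0.11·log₂0.11 = 0.3503
  cell (β,3): −0.16·log₂0.16 = 0.4230
Sum = 2.435 bits.

2.435 bits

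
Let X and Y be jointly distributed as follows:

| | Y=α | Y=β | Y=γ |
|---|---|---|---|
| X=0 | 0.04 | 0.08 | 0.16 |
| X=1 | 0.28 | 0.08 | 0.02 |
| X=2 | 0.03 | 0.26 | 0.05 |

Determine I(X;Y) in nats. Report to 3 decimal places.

0.295 nats

Marginals: p(X) = (0.2800, 0.3800, 0.3400), p(Y) = (0.3500, 0.4200, 0.2300).
I(X;Y) = H(X) + H(Y) − H(X,Y).
H(X) = 1.0909, H(Y) = 1.0698, H(X,Y) = 1.8660.
I(X;Y) = 1.0909 + 1.0698 − 1.8660 = 0.295 nats.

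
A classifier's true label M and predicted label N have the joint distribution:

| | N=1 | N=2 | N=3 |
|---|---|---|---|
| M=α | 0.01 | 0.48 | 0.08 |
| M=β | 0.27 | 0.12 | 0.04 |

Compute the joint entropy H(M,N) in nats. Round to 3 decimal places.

1.337 nats

H(M,N) = −Σ p(x,y)·ln p(x,y) over all 6 cells.
  cell (α,1): −0.01·ln0.01 = 0.0461
  cell (α,2): −0.48·ln0.48 = 0.3523
  cell (α,3): −0.08·ln0.08 = 0.2021
  cell (β,1): −0.27·ln0.27 = 0.3535
  cell (β,2): −0.12·ln0.12 = 0.2544
  cell (β,3): −0.04·ln0.04 = 0.1288
Sum = 1.337 nats.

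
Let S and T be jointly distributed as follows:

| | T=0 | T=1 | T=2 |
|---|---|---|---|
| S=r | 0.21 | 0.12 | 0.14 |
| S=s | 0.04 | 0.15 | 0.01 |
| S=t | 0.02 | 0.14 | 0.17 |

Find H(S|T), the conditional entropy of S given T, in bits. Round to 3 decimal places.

Chain rule: H(S|T) = H(S,T) − H(T).
Marginals: p(S) = (0.4700, 0.2000, 0.3300), p(T) = (0.2700, 0.4100, 0.3200).
H(S,T) = 2.8443 bits; H(T) = 1.5634 bits.
H(S|T) = 2.8443 − 1.5634 = 1.281 bits.

1.281 bits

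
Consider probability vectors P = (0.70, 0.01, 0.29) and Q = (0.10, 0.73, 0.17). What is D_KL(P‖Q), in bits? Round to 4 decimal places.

D(P‖Q) = Σ p·log₂(p/q).
  0.70·log₂(0.70/0.10) = 1.96515
  0.01·log₂(0.01/0.73) = -0.06190
  0.29·log₂(0.29/0.17) = 0.22345
D(P‖Q) = 2.1267 bits.

2.1267 bits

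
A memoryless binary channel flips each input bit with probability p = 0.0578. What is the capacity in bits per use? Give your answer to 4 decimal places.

0.6814 bits

Binary symmetric channel: C = 1 − h₂(ε) where h₂ is the binary entropy function.
h₂(0.0578) = −0.0578·log₂0.0578 − 0.9422·log₂0.9422 = 0.3186.
C = 1 − 0.3186 = 0.6814 bits per channel use.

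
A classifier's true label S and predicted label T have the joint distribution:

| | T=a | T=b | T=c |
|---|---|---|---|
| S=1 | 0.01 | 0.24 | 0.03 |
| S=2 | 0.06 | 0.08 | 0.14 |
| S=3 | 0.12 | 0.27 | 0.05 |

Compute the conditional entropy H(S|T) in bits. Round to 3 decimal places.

Chain rule: H(S|T) = H(S,T) − H(T).
Marginals: p(S) = (0.2800, 0.2800, 0.4400), p(T) = (0.1900, 0.5900, 0.2200).
H(S,T) = 2.7377 bits; H(T) = 1.3849 bits.
H(S|T) = 2.7377 − 1.3849 = 1.353 bits.

1.353 bits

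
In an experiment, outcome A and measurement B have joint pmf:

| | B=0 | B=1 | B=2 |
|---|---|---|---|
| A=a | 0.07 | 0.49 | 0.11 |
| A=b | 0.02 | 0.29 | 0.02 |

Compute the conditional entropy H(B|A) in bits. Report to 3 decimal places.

Marginals: p(A) = (0.6700, 0.3300), p(B) = (0.0900, 0.7800, 0.1300).
H(B|A) = Σ p(A) · H(B|A=·).
  A=a: p=0.6700, H(B|A=a) = 1.0985
  A=b: p=0.3300, H(B|A=b) = 0.6540
Weighted sum = 0.952 bits.

0.952 bits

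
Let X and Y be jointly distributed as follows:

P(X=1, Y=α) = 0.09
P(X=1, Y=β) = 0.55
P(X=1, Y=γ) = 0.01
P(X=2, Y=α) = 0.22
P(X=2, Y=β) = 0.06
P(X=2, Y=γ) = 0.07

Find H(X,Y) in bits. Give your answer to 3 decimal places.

H(X,Y) = −Σ p(x,y)·log₂ p(x,y) over all 6 cells.
  cell (1,α): −0.09·log₂0.09 = 0.3127
  cell (1,β): −0.55·log₂0.55 = 0.4744
  cell (1,γ): −0.01·log₂0.01 = 0.0664
  cell (2,α): −0.22·log₂0.22 = 0.4806
  cell (2,β): −0.06·log₂0.06 = 0.2435
  cell (2,γ): −0.07·log₂0.07 = 0.2686
Sum = 1.846 bits.

1.846 bits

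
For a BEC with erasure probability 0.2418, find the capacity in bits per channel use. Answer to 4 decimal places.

Binary erasure channel: capacity C = 1 − ε.
C = 1 − 0.2418 = 0.7582 bits per channel use.

0.7582 bits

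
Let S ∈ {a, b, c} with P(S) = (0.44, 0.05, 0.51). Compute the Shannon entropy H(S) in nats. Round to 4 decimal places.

H(S) = −Σ p·ln p.
  −(0.44)·ln(0.44) = 0.36123
  −(0.05)·ln(0.05) = 0.14979
  −(0.51)·ln(0.51) = 0.34341
Sum: 0.36123 + 0.14979 + 0.34341 = 0.8544 nats.

0.8544 nats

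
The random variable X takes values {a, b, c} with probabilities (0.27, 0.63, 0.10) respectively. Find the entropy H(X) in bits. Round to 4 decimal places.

H(X) = −Σ p·log₂ p.
  −(0.27)·log₂(0.27) = 0.51002
  −(0.63)·log₂(0.63) = 0.41994
  −(0.10)·log₂(0.10) = 0.33219
Sum: 0.51002 + 0.41994 + 0.33219 = 1.2622 bits.

1.2622 bits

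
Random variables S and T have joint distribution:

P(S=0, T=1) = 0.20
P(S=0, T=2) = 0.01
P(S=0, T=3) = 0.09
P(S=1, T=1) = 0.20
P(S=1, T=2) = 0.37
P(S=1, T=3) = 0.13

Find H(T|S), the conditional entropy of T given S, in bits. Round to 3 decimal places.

1.340 bits

Marginals: p(S) = (0.3000, 0.7000), p(T) = (0.4000, 0.3800, 0.2200).
H(T|S) = Σ p(S) · H(T|S=·).
  S=0: p=0.3000, H(T|S=0) = 1.0746
  S=1: p=0.7000, H(T|S=1) = 1.4537
Weighted sum = 1.340 bits.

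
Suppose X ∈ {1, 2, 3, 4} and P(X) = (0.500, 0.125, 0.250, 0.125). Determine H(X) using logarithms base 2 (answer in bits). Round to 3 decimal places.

H(X) = −Σ p·log₂ p.
  −(0.500)·log₂(0.500) = 0.5000
  −(0.125)·log₂(0.125) = 0.3750
  −(0.250)·log₂(0.250) = 0.5000
  −(0.125)·log₂(0.125) = 0.3750
Sum: 0.5000 + 0.3750 + 0.5000 + 0.3750 = 1.750 bits.

1.750 bits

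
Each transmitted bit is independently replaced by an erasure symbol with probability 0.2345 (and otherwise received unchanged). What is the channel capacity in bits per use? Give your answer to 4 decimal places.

0.7655 bits

Binary erasure channel: capacity C = 1 − ε.
C = 1 − 0.2345 = 0.7655 bits per channel use.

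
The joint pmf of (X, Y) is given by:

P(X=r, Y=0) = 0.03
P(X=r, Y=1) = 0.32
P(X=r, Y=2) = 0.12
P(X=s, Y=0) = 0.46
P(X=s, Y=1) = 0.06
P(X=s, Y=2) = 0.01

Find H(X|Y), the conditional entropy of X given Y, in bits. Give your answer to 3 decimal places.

0.453 bits

Marginals: p(X) = (0.4700, 0.5300), p(Y) = (0.4900, 0.3800, 0.1300).
H(X|Y) = Σ p(Y) · H(X|Y=·).
  Y=0: p=0.4900, H(X|Y=0) = 0.3323
  Y=1: p=0.3800, H(X|Y=1) = 0.6292
  Y=2: p=0.1300, H(X|Y=2) = 0.3912
Weighted sum = 0.453 bits.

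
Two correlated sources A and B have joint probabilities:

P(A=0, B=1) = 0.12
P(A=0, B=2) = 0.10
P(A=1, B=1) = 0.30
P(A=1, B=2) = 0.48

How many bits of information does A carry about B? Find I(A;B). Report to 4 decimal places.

Marginals: p(A) = (0.2200, 0.7800), p(B) = (0.4200, 0.5800).
I(A;B) = Σ p(x,y)·log₂[p(x,y)/(p(x)p(y))].
  (0,1): 0.12·log₂(1.2987) = 0.04525
  (0,2): 0.10·log₂(0.7837) = -0.03516
  (1,1): 0.30·log₂(0.9158) = -0.03809
  (1,2): 0.48·log₂(1.0610) = 0.04101
Sum = 0.0130 bits.

0.0130 bits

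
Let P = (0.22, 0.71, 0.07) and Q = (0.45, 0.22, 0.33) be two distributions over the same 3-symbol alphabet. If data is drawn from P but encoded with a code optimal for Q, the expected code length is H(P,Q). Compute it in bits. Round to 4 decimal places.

1.9163 bits

H(P,Q) = −Σ p·log₂ q.
  −0.22·log₂(0.45) = 0.25344
  −0.71·log₂(0.22) = 1.55094
  −0.07·log₂(0.33) = 0.11196
H(P,Q) = 1.9163 bits.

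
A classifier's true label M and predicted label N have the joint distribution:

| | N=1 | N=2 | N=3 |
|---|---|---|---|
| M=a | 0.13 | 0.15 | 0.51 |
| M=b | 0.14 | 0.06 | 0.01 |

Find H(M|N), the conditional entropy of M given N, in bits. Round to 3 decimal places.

Chain rule: H(M|N) = H(M,N) − H(N).
Marginals: p(M) = (0.7900, 0.2100), p(N) = (0.2700, 0.2100, 0.5200).
H(M,N) = 1.9957 bits; H(N) = 1.4734 bits.
H(M|N) = 1.9957 − 1.4734 = 0.522 bits.

0.522 bits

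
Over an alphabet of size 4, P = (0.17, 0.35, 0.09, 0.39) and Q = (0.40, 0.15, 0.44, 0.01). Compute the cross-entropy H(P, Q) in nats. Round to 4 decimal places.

H(P,Q) = −Σ p·ln q.
  −0.17·ln(0.40) = 0.15577
  −0.35·ln(0.15) = 0.66399
  −0.09·ln(0.44) = 0.07389
  −0.39·ln(0.01) = 1.79602
H(P,Q) = 2.6897 nats.

2.6897 nats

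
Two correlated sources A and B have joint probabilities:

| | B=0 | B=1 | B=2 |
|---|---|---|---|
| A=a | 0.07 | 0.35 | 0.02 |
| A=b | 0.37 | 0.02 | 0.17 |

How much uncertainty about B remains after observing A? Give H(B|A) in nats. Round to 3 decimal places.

0.693 nats

Marginals: p(A) = (0.4400, 0.5600), p(B) = (0.4400, 0.3700, 0.1900).
H(B|A) = Σ p(A) · H(B|A=·).
  A=a: p=0.4400, H(B|A=a) = 0.6150
  A=b: p=0.5600, H(B|A=b) = 0.7547
Weighted sum = 0.693 nats.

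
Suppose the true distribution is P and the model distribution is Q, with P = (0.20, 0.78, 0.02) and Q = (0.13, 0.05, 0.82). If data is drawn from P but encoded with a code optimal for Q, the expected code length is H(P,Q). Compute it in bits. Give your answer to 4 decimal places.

H(P,Q) = −Σ p·log₂ q.
  −0.20·log₂(0.13) = 0.58868
  −0.78·log₂(0.05) = 3.37110
  −0.02·log₂(0.82) = 0.00573
H(P,Q) = 3.9655 bits.

3.9655 bits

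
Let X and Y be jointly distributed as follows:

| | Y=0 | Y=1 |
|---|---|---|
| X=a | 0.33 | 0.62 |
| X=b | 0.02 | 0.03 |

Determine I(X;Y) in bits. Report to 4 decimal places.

0.0004 bits

Marginals: p(X) = (0.9500, 0.0500), p(Y) = (0.3500, 0.6500).
I(X;Y) = H(X) + H(Y) − H(X,Y).
H(X) = 0.2864, H(Y) = 0.9341, H(X,Y) = 1.2201.
I(X;Y) = 0.2864 + 0.9341 − 1.2201 = 0.0004 bits.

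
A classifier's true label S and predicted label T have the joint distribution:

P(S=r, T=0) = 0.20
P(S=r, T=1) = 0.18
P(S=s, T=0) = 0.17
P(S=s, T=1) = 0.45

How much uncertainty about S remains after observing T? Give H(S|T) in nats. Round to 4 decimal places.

0.6322 nats

Marginals: p(S) = (0.3800, 0.6200), p(T) = (0.3700, 0.6300).
H(S|T) = Σ p(T) · H(S|T=·).
  T=0: p=0.3700, H(S|T=0) = 0.6899
  T=1: p=0.6300, H(S|T=1) = 0.5983
Weighted sum = 0.6322 nats.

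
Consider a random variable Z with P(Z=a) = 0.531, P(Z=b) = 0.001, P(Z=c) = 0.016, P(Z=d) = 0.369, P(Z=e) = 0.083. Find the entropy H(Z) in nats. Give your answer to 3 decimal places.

H(Z) = −Σ p·ln p.
  −(0.531)·ln(0.531) = 0.3361
  −(0.001)·ln(0.001) = 0.0069
  −(0.016)·ln(0.016) = 0.0662
  −(0.369)·ln(0.369) = 0.3679
  −(0.083)·ln(0.083) = 0.2066
Sum: 0.3361 + 0.0069 + 0.0662 + 0.3679 + 0.2066 = 0.984 nats.

0.984 nats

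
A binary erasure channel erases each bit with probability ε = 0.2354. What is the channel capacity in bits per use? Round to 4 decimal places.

Binary erasure channel: capacity C = 1 − ε.
C = 1 − 0.2354 = 0.7646 bits per channel use.

0.7646 bits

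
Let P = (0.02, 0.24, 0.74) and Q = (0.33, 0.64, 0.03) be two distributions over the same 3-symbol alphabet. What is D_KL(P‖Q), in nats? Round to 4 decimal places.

D(P‖Q) = Σ p·ln(p/q).
  0.02·ln(0.02/0.33) = -0.05607
  0.24·ln(0.24/0.64) = -0.23540
  0.74·ln(0.74/0.03) = 2.37204
D(P‖Q) = 2.0806 nats.

2.0806 nats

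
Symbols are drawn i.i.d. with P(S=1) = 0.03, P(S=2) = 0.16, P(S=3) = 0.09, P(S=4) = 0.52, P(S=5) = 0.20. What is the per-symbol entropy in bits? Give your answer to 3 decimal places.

H(S) = −Σ p·log₂ p.
  −(0.03)·log₂(0.03) = 0.1518
  −(0.16)·log₂(0.16) = 0.4230
  −(0.09)·log₂(0.09) = 0.3127
  −(0.52)·log₂(0.52) = 0.4906
  −(0.20)·log₂(0.20) = 0.4644
Sum: 0.1518 + 0.4230 + 0.3127 + 0.4906 + 0.4644 = 1.842 bits.

1.842 bits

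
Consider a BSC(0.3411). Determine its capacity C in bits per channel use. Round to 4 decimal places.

Binary symmetric channel: C = 1 − h₂(ε) where h₂ is the binary entropy function.
h₂(0.3411) = −0.3411·log₂0.3411 − 0.6589·log₂0.6589 = 0.9259.
C = 1 − 0.9259 = 0.0741 bits per channel use.

0.0741 bits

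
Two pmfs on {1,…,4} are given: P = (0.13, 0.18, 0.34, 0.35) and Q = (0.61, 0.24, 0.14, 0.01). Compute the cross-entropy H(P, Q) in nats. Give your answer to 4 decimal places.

H(P,Q) = −Σ p·ln q.
  −0.13·ln(0.61) = 0.06426
  −0.18·ln(0.24) = 0.25688
  −0.34·ln(0.14) = 0.66848
  −0.35·ln(0.01) = 1.61181
H(P,Q) = 2.6014 nats.

2.6014 nats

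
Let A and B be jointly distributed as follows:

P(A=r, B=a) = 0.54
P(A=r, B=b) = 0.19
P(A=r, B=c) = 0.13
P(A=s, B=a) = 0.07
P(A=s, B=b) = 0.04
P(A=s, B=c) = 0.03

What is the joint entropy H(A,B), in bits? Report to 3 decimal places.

H(A,B) = −Σ p(x,y)·log₂ p(x,y) over all 6 cells.
  cell (r,a): −0.54·log₂0.54 = 0.4800
  cell (r,b): −0.19·log₂0.19 = 0.4552
  cell (r,c): −0.13·log₂0.13 = 0.3826
  cell (s,a): −0.07·log₂0.07 = 0.2686
  cell (s,b): −0.04·log₂0.04 = 0.1858
  cell (s,c): −0.03·log₂0.03 = 0.1518
Sum = 1.924 bits.

1.924 bits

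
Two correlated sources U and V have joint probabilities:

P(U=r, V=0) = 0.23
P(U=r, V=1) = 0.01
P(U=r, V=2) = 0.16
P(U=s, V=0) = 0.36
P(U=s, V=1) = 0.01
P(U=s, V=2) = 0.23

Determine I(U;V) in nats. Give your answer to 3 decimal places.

0.001 nats

Marginals: p(U) = (0.4000, 0.6000), p(V) = (0.5900, 0.0200, 0.3900).
I(U;V) = Σ p(x,y)·ln[p(x,y)/(p(x)p(y))].
  (r,0): 0.23·ln(0.9746) = -0.0059
  (r,1): 0.01·ln(1.2500) = 0.0022
  (r,2): 0.16·ln(1.0256) = 0.0041
  (s,0): 0.36·ln(1.0169) = 0.0061
  (s,1): 0.01·ln(0.8333) = -0.0018
  (s,2): 0.23·ln(0.9829) = -0.0040
Sum = 0.001 nats.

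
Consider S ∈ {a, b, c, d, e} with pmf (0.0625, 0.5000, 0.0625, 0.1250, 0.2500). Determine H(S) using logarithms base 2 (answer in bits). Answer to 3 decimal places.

H(S) = −Σ p·log₂ p.
  −(0.0625)·log₂(0.0625) = 0.2500
  −(0.5000)·log₂(0.5000) = 0.5000
  −(0.0625)·log₂(0.0625) = 0.2500
  −(0.1250)·log₂(0.1250) = 0.3750
  −(0.2500)·log₂(0.2500) = 0.5000
Sum: 0.2500 + 0.5000 + 0.2500 + 0.3750 + 0.5000 = 1.875 bits.

1.875 bits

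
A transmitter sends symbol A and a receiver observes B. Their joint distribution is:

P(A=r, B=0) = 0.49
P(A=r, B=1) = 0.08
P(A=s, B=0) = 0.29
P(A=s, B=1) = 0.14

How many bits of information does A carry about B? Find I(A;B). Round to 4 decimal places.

Marginals: p(A) = (0.5700, 0.4300), p(B) = (0.7800, 0.2200).
I(A;B) = H(A) + H(B) − H(A,B).
H(A) = 0.9858, H(B) = 0.7602, H(A,B) = 1.7108.
I(A;B) = 0.9858 + 0.7602 − 1.7108 = 0.0352 bits.

0.0352 bits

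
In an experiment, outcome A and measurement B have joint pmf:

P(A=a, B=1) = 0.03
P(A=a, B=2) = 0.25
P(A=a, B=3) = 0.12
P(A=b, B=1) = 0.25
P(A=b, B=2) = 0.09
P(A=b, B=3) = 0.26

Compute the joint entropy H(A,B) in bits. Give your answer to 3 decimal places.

2.337 bits

H(A,B) = −Σ p(x,y)·log₂ p(x,y) over all 6 cells.
  cell (a,1): −0.03·log₂0.03 = 0.1518
  cell (a,2): −0.25·log₂0.25 = 0.5000
  cell (a,3): −0.12·log₂0.12 = 0.3671
  cell (b,1): −0.25·log₂0.25 = 0.5000
  cell (b,2): −0.09·log₂0.09 = 0.3127
  cell (b,3): −0.26·log₂0.26 = 0.5053
Sum = 2.337 bits.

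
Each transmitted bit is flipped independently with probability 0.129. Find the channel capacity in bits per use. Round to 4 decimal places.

Binary symmetric channel: C = 1 − h₂(ε) where h₂ is the binary entropy function.
h₂(0.129) = −0.129·log₂0.129 − 0.871·log₂0.871 = 0.5547.
C = 1 − 0.5547 = 0.4453 bits per channel use.

0.4453 bits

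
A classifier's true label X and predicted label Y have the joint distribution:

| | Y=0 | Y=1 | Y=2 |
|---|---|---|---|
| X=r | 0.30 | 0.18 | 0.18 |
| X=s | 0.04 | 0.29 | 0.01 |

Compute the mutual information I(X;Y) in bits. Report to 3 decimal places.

0.239 bits

Marginals: p(X) = (0.6600, 0.3400), p(Y) = (0.3400, 0.4700, 0.1900).
I(X;Y) = H(X) + H(Y) − H(X,Y).
H(X) = 0.9248, H(Y) = 1.4964, H(X,Y) = 2.1818.
I(X;Y) = 0.9248 + 1.4964 − 2.1818 = 0.239 bits.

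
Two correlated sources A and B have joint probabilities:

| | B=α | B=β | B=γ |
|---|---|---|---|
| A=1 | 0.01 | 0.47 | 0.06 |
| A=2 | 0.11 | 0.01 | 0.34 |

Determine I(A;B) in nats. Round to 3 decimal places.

0.438 nats

Marginals: p(A) = (0.5400, 0.4600), p(B) = (0.1200, 0.4800, 0.4000).
I(A;B) = H(A) + H(B) − H(A,B).
H(A) = 0.6899, H(B) = 0.9733, H(A,B) = 1.2254.
I(A;B) = 0.6899 + 0.9733 − 1.2254 = 0.438 nats.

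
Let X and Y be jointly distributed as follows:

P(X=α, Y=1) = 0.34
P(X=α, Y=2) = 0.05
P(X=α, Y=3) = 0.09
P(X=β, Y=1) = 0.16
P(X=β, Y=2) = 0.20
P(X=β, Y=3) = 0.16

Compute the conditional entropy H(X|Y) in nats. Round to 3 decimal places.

0.602 nats

Chain rule: H(X|Y) = H(X,Y) − H(Y).
Marginals: p(X) = (0.4800, 0.5200), p(Y) = (0.5000, 0.2500, 0.2500).
H(X,Y) = 1.6416 nats; H(Y) = 1.0397 nats.
H(X|Y) = 1.6416 − 1.0397 = 0.602 nats.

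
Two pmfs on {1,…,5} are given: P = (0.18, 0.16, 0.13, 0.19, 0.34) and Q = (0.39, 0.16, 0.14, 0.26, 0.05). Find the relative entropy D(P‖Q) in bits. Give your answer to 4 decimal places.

D(P‖Q) = Σ p·log₂(p/q).
  0.18·log₂(0.18/0.39) = -0.20079
  0.16·log₂(0.16/0.16) = 0.00000
  0.13·log₂(0.13/0.14) = -0.01390
  0.19·log₂(0.19/0.26) = -0.08598
  0.34·log₂(0.34/0.05) = 0.94028
D(P‖Q) = 0.6396 bits.

0.6396 bits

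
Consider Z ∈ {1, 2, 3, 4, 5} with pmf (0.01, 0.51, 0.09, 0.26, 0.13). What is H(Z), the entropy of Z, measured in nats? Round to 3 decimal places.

H(Z) = −Σ p·ln p.
  −(0.01)·ln(0.01) = 0.0461
  −(0.51)·ln(0.51) = 0.3434
  −(0.09)·ln(0.09) = 0.2167
  −(0.26)·ln(0.26) = 0.3502
  −(0.13)·ln(0.13) = 0.2652
Sum: 0.0461 + 0.3434 + 0.2167 + 0.3502 + 0.2652 = 1.222 nats.

1.222 nats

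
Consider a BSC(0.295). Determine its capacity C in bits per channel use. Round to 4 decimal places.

0.1249 bits

Binary symmetric channel: C = 1 − h₂(ε) where h₂ is the binary entropy function.
h₂(0.295) = −0.295·log₂0.295 − 0.705·log₂0.705 = 0.8751.
C = 1 − 0.8751 = 0.1249 bits per channel use.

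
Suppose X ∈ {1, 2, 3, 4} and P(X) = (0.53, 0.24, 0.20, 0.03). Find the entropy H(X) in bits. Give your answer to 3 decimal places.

H(X) = −Σ p·log₂ p.
  −(0.53)·log₂(0.53) = 0.4854
  −(0.24)·log₂(0.24) = 0.4941
  −(0.20)·log₂(0.20) = 0.4644
  −(0.03)·log₂(0.03) = 0.1518
Sum: 0.4854 + 0.4941 + 0.4644 + 0.1518 = 1.596 bits.

1.596 bits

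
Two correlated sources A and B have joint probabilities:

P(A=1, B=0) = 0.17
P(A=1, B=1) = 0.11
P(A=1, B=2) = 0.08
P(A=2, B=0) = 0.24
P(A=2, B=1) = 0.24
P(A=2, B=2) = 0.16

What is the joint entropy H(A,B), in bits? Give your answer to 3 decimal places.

2.488 bits

H(A,B) = −Σ p(x,y)·log₂ p(x,y) over all 6 cells.
  cell (1,0): −0.17·log₂0.17 = 0.4346
  cell (1,1): −0.11·log₂0.11 = 0.3503
  cell (1,2): −0.08·log₂0.08 = 0.2915
  cell (2,0): −0.24·log₂0.24 = 0.4941
  cell (2,1): −0.24·log₂0.24 = 0.4941
  cell (2,2): −0.16·log₂0.16 = 0.4230
Sum = 2.488 bits.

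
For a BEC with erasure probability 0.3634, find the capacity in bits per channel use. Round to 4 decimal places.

0.6366 bits

Binary erasure channel: capacity C = 1 − ε.
C = 1 − 0.3634 = 0.6366 bits per channel use.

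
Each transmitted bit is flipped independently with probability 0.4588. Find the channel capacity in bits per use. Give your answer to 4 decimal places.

Binary symmetric channel: C = 1 − h₂(ε) where h₂ is the binary entropy function.
h₂(0.4588) = −0.4588·log₂0.4588 − 0.5412·log₂0.5412 = 0.9951.
C = 1 − 0.9951 = 0.0049 bits per channel use.

0.0049 bits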